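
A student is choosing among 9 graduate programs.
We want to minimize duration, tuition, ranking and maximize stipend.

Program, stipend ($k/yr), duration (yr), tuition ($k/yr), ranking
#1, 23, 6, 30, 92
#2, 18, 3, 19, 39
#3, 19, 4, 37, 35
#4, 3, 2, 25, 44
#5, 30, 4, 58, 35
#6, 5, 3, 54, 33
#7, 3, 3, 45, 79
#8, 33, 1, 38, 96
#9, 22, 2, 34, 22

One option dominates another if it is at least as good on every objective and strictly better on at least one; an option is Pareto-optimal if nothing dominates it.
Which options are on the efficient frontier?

#1: not dominated.
#2: not dominated (best tuition).
#3: dominated by #9 (stipend 22≥19, duration 2≤4, tuition 34≤37, ranking 22≤35).
#4: not dominated.
#5: not dominated.
#6: dominated by #9 (stipend 22≥5, duration 2≤3, tuition 34≤54, ranking 22≤33).
#7: dominated by #2 (stipend 18≥3, duration 3≤3, tuition 19≤45, ranking 39≤79).
#8: not dominated (best stipend).
#9: not dominated (best ranking).

#1, #2, #4, #5, #8, #9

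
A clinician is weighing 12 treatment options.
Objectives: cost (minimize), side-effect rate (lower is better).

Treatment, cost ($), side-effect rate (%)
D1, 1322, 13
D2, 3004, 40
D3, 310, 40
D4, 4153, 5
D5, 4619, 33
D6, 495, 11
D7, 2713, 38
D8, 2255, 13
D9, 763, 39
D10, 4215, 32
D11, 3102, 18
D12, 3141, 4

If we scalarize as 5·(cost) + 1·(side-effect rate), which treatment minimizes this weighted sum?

D3

D1: 5·1322 + 1·13 = 6623
D2: 5·3004 + 1·40 = 15060
D3: 5·310 + 1·40 = 1590
D4: 5·4153 + 1·5 = 20770
D5: 5·4619 + 1·33 = 23128
D6: 5·495 + 1·11 = 2486
D7: 5·2713 + 1·38 = 13603
D8: 5·2255 + 1·13 = 11288
D9: 5·763 + 1·39 = 3854
D10: 5·4215 + 1·32 = 21107
D11: 5·3102 + 1·18 = 15528
D12: 5·3141 + 1·4 = 15709
Lowest: D3 at 1590.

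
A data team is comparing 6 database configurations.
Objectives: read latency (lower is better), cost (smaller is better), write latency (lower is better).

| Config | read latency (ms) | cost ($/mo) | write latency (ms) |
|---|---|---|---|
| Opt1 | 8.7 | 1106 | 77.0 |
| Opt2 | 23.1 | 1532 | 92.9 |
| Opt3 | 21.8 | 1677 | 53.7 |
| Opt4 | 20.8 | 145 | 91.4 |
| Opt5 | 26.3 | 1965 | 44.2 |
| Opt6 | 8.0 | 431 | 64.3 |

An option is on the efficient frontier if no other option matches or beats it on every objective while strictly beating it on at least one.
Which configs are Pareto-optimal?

Opt3, Opt4, Opt5, Opt6

Opt1: dominated by Opt6 (read latency 8.0≤8.7, cost 431≤1106, write latency 64.3≤77.0).
Opt2: dominated by Opt1 (read latency 8.7≤23.1, cost 1106≤1532, write latency 77.0≤92.9).
Opt3: not dominated.
Opt4: not dominated (best cost).
Opt5: not dominated (best write latency).
Opt6: not dominated (best read latency).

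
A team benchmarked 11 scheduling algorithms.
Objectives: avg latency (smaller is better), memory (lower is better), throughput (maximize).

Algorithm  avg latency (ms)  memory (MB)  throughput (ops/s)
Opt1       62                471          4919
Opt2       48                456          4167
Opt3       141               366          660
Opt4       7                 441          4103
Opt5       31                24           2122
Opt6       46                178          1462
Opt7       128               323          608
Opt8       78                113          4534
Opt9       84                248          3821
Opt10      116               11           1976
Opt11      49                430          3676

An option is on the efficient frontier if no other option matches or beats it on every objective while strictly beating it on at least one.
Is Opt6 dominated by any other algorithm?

Yes

Opt5 vs Opt6: avg latency 31≤46, memory 24≤178, throughput 2122≥1462 — Opt5 is at least as good on every objective and strictly better on at least one, so Opt5 dominates Opt6.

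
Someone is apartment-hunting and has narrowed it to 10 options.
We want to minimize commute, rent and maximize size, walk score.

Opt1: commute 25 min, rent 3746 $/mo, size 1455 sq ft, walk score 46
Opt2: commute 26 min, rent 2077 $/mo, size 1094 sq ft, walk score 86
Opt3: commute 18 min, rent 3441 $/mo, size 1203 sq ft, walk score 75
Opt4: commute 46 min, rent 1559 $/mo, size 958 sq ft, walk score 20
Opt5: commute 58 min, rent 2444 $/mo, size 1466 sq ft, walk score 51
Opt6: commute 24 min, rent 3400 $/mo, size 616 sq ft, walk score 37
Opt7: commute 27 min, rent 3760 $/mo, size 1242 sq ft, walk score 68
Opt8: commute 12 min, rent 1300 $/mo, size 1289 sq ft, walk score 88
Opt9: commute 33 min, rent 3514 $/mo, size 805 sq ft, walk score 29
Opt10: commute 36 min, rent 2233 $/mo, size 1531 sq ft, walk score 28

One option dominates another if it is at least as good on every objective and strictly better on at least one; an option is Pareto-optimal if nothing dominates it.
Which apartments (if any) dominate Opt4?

Opt8: commute 12≤46, rent 1300≤1559, size 1289≥958, walk score 88≥20 — dominates Opt4.
Others (Opt1, Opt2, Opt3, Opt5, Opt6, Opt7, Opt9, Opt10) are each worse than Opt4 on at least one objective.

Opt8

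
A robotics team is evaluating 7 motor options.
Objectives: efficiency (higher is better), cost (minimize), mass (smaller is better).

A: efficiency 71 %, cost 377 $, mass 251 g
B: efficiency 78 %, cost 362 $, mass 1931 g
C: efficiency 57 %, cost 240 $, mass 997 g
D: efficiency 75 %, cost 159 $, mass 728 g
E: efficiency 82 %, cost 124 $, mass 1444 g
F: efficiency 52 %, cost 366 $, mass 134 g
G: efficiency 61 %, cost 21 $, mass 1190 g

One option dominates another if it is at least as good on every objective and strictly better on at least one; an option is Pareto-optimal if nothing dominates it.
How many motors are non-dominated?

5

A: not dominated.
B: dominated by E (efficiency 82≥78, cost 124≤362, mass 1444≤1931).
C: dominated by D (efficiency 75≥57, cost 159≤240, mass 728≤997).
D: not dominated.
E: not dominated (best efficiency).
F: not dominated (best mass).
G: not dominated (best cost).
Pareto-optimal: A, D, E, F, G → 5.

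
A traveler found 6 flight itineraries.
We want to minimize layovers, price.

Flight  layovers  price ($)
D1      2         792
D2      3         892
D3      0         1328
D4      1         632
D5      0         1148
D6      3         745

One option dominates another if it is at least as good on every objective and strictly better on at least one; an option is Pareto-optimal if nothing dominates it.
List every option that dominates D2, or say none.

D1: layovers 2≤3, price 792≤892 — dominates D2.
D4: layovers 1≤3, price 632≤892 — dominates D2.
D6: layovers 3≤3, price 745≤892 — dominates D2.
Others (D3, D5) are each worse than D2 on at least one objective.

D1, D4, D6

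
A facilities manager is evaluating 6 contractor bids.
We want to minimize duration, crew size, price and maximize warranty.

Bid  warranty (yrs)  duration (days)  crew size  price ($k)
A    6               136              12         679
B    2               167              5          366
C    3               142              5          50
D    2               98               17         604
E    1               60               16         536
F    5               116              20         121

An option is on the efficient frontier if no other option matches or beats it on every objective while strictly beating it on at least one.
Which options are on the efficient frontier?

A: not dominated (best warranty).
B: dominated by C (warranty 3≥2, duration 142≤167, crew size 5≤5, price 50≤366).
C: not dominated (best price).
D: not dominated.
E: not dominated (best duration).
F: not dominated.

A, C, D, E, F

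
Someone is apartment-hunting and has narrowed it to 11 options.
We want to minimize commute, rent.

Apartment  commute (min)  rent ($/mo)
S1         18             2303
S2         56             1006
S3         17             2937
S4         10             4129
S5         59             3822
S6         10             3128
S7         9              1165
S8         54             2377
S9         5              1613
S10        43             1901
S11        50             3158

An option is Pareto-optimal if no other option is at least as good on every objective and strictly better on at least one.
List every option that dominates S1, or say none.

S7, S9

S7: commute 9≤18, rent 1165≤2303 — dominates S1.
S9: commute 5≤18, rent 1613≤2303 — dominates S1.
Others (S2, S3, S4, S5, S6, S8, S10, S11) are each worse than S1 on at least one objective.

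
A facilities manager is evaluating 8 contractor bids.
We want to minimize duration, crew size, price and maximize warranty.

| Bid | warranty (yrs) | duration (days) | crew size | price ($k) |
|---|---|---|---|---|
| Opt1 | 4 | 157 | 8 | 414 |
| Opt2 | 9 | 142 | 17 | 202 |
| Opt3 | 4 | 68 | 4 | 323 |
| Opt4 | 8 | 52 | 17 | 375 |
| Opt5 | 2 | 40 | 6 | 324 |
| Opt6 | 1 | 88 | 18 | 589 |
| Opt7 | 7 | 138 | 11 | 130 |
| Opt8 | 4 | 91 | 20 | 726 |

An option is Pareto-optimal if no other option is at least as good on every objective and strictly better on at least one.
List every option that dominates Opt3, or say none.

Opt1: worse on duration (157 vs 68).
Opt2: worse on duration (142 vs 68).
Opt4: worse on crew size (17 vs 4).
Opt5: worse on warranty (2 vs 4).
Opt6: worse on warranty (1 vs 4).
Opt7: worse on duration (138 vs 68).
Opt8: worse on duration (91 vs 68).
No option dominates Opt3.

none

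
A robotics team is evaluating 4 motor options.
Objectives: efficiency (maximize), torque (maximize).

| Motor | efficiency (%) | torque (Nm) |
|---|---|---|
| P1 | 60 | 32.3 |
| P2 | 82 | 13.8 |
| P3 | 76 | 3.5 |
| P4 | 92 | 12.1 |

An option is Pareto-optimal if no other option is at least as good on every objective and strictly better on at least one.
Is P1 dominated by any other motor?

P2: worse on torque (13.8 vs 32.3).
P3: worse on torque (3.5 vs 32.3).
P4: worse on torque (12.1 vs 32.3).
No option is at least as good as P1 on every objective and strictly better on one.

No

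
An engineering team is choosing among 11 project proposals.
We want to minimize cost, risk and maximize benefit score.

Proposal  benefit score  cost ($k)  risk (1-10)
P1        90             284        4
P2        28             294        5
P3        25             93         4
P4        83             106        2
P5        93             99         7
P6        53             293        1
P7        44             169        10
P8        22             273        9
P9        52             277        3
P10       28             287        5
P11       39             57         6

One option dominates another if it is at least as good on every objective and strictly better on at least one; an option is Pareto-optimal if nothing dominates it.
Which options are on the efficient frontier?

P1: not dominated.
P2: dominated by P1 (benefit score 90≥28, cost 284≤294, risk 4≤5).
P3: not dominated.
P4: not dominated.
P5: not dominated (best benefit score).
P6: not dominated (best risk).
P7: dominated by P4 (benefit score 83≥44, cost 106≤169, risk 2≤10).
P8: dominated by P3 (benefit score 25≥22, cost 93≤273, risk 4≤9).
P9: dominated by P4 (benefit score 83≥52, cost 106≤277, risk 2≤3).
P10: dominated by P1 (benefit score 90≥28, cost 284≤287, risk 4≤5).
P11: not dominated (best cost).

P1, P3, P4, P5, P6, P11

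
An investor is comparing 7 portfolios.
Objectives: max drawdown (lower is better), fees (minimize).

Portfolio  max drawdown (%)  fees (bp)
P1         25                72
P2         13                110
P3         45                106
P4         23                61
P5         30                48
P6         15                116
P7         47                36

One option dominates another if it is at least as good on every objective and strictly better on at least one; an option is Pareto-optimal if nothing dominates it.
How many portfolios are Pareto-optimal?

4

P1: dominated by P4 (max drawdown 23≤25, fees 61≤72).
P2: not dominated (best max drawdown).
P3: dominated by P1 (max drawdown 25≤45, fees 72≤106).
P4: not dominated.
P5: not dominated.
P6: dominated by P2 (max drawdown 13≤15, fees 110≤116).
P7: not dominated (best fees).
Pareto-optimal: P2, P4, P5, P7 → 4.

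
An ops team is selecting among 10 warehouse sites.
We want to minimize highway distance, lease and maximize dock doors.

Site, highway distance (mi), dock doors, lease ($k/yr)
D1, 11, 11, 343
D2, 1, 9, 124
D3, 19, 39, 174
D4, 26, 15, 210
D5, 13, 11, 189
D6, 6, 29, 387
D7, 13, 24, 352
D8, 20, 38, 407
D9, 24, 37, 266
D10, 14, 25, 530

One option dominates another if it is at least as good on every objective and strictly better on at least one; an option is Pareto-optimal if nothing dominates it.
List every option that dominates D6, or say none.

D1: worse on highway distance (11 vs 6).
D2: worse on dock doors (9 vs 29).
D3: worse on highway distance (19 vs 6).
D4: worse on highway distance (26 vs 6).
D5: worse on highway distance (13 vs 6).
D7: worse on highway distance (13 vs 6).
D8: worse on highway distance (20 vs 6).
D9: worse on highway distance (24 vs 6).
D10: worse on highway distance (14 vs 6).
No option dominates D6.

none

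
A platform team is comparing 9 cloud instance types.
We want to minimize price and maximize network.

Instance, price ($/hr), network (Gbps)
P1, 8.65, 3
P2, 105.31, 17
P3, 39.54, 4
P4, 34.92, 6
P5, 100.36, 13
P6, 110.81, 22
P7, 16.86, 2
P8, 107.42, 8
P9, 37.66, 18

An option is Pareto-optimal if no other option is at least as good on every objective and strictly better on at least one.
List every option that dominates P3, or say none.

P4, P9

P4: price 34.92≤39.54, network 6≥4 — dominates P3.
P9: price 37.66≤39.54, network 18≥4 — dominates P3.
Others (P1, P2, P5, P6, P7, P8) are each worse than P3 on at least one objective.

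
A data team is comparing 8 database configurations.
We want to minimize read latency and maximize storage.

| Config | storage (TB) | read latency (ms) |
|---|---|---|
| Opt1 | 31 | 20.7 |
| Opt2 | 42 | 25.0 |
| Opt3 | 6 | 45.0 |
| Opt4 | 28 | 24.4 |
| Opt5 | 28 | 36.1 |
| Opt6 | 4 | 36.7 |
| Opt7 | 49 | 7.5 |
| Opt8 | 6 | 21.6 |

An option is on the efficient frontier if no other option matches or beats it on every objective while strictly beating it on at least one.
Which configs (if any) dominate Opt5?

Opt1, Opt2, Opt4, Opt7

Opt1: storage 31≥28, read latency 20.7≤36.1 — dominates Opt5.
Opt2: storage 42≥28, read latency 25.0≤36.1 — dominates Opt5.
Opt4: storage 28≥28, read latency 24.4≤36.1 — dominates Opt5.
Opt7: storage 49≥28, read latency 7.5≤36.1 — dominates Opt5.
Others (Opt3, Opt6, Opt8) are each worse than Opt5 on at least one objective.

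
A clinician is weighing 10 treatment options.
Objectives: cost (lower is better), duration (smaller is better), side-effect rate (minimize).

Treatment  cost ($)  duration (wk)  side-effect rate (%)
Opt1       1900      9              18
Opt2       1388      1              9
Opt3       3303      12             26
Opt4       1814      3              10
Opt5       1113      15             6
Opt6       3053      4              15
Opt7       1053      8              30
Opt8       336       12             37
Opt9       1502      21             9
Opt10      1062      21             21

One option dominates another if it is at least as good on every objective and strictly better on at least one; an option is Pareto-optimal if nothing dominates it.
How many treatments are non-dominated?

Opt1: dominated by Opt2 (cost 1388≤1900, duration 1≤9, side-effect rate 9≤18).
Opt2: not dominated (best duration).
Opt3: dominated by Opt1 (cost 1900≤3303, duration 9≤12, side-effect rate 18≤26).
Opt4: dominated by Opt2 (cost 1388≤1814, duration 1≤3, side-effect rate 9≤10).
Opt5: not dominated (best side-effect rate).
Opt6: dominated by Opt2 (cost 1388≤3053, duration 1≤4, side-effect rate 9≤15).
Opt7: not dominated.
Opt8: not dominated (best cost).
Opt9: dominated by Opt2 (cost 1388≤1502, duration 1≤21, side-effect rate 9≤9).
Opt10: not dominated.
Pareto-optimal: Opt2, Opt5, Opt7, Opt8, Opt10 → 5.

5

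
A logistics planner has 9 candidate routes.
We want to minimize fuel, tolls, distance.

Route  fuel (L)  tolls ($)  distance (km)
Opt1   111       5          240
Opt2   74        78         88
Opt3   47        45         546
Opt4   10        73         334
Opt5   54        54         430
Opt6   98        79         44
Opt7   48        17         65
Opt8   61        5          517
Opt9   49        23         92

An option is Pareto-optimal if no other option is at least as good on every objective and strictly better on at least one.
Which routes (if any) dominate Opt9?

Opt7

Opt7: fuel 48≤49, tolls 17≤23, distance 65≤92 — dominates Opt9.
Others (Opt1, Opt2, Opt3, Opt4, Opt5, Opt6, Opt8) are each worse than Opt9 on at least one objective.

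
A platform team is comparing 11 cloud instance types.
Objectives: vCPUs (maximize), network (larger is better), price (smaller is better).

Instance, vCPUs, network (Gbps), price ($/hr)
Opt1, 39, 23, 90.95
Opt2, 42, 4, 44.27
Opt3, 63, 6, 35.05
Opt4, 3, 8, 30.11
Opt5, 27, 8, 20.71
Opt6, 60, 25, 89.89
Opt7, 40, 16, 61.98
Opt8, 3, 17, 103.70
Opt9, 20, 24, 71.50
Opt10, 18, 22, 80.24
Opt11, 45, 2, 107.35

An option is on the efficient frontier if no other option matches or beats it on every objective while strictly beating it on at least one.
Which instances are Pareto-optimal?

Opt3, Opt5, Opt6, Opt7, Opt9

Opt1: dominated by Opt6 (vCPUs 60≥39, network 25≥23, price 89.89≤90.95).
Opt2: dominated by Opt3 (vCPUs 63≥42, network 6≥4, price 35.05≤44.27).
Opt3: not dominated (best vCPUs).
Opt4: dominated by Opt5 (vCPUs 27≥3, network 8≥8, price 20.71≤30.11).
Opt5: not dominated (best price).
Opt6: not dominated (best network).
Opt7: not dominated.
Opt8: dominated by Opt1 (vCPUs 39≥3, network 23≥17, price 90.95≤103.70).
Opt9: not dominated.
Opt10: dominated by Opt9 (vCPUs 20≥18, network 24≥22, price 71.50≤80.24).
Opt11: dominated by Opt3 (vCPUs 63≥45, network 6≥2, price 35.05≤107.35).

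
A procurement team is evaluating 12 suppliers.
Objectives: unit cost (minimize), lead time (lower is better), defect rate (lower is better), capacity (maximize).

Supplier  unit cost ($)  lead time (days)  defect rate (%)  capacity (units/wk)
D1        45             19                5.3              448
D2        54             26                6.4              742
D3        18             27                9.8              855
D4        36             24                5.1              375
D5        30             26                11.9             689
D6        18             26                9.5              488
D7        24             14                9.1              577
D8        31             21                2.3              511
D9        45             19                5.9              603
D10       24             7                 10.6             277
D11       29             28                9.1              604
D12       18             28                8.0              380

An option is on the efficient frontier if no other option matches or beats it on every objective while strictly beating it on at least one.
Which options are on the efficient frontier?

D1, D2, D3, D5, D6, D7, D8, D9, D10, D11, D12

D1: not dominated.
D2: not dominated.
D3: not dominated (best capacity).
D4: dominated by D8 (unit cost 31≤36, lead time 21≤24, defect rate 2.3≤5.1, capacity 511≥375).
D5: not dominated.
D6: not dominated.
D7: not dominated.
D8: not dominated (best defect rate).
D9: not dominated.
D10: not dominated (best lead time).
D11: not dominated.
D12: not dominated.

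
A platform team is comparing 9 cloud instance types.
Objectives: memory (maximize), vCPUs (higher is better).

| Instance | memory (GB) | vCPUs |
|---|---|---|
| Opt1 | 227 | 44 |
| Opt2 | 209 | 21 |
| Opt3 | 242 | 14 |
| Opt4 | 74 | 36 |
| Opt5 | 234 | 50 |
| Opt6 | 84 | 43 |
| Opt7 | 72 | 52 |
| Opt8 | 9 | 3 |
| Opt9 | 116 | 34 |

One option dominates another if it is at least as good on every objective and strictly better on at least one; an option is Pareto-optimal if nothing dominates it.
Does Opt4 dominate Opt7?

Opt4 vs Opt7: Opt4 is worse on vCPUs (36 vs 52), so it does not dominate Opt7.

No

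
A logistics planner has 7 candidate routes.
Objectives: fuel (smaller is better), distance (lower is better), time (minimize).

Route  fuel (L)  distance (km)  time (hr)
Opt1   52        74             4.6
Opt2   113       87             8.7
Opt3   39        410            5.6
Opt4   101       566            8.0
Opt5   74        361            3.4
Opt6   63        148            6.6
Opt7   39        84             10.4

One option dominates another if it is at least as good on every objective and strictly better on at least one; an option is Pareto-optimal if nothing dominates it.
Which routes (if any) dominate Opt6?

Opt1

Opt1: fuel 52≤63, distance 74≤148, time 4.6≤6.6 — dominates Opt6.
Others (Opt2, Opt3, Opt4, Opt5, Opt7) are each worse than Opt6 on at least one objective.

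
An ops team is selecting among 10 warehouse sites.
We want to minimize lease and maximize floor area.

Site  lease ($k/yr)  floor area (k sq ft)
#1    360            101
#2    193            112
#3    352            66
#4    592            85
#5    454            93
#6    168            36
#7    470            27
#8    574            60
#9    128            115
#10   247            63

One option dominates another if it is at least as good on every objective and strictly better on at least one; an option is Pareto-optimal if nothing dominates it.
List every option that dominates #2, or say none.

#9

#9: lease 128≤193, floor area 115≥112 — dominates #2.
Others (#1, #3, #4, #5, #6, #7, #8, #10) are each worse than #2 on at least one objective.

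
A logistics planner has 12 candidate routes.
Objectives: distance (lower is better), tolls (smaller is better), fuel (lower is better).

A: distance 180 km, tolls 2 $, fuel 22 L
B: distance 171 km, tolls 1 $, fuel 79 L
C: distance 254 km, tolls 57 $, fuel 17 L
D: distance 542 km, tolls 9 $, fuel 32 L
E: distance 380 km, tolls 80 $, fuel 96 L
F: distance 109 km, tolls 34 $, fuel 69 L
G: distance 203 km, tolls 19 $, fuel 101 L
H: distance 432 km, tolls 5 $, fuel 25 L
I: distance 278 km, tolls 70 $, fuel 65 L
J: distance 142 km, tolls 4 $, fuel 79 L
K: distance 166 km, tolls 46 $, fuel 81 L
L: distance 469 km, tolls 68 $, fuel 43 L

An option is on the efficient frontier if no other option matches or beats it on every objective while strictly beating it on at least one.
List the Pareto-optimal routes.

A: not dominated.
B: not dominated (best tolls).
C: not dominated (best fuel).
D: dominated by A (distance 180≤542, tolls 2≤9, fuel 22≤32).
E: dominated by A (distance 180≤380, tolls 2≤80, fuel 22≤96).
F: not dominated (best distance).
G: dominated by A (distance 180≤203, tolls 2≤19, fuel 22≤101).
H: dominated by A (distance 180≤432, tolls 2≤5, fuel 22≤25).
I: dominated by A (distance 180≤278, tolls 2≤70, fuel 22≤65).
J: not dominated.
K: dominated by F (distance 109≤166, tolls 34≤46, fuel 69≤81).
L: dominated by A (distance 180≤469, tolls 2≤68, fuel 22≤43).

A, B, C, F, J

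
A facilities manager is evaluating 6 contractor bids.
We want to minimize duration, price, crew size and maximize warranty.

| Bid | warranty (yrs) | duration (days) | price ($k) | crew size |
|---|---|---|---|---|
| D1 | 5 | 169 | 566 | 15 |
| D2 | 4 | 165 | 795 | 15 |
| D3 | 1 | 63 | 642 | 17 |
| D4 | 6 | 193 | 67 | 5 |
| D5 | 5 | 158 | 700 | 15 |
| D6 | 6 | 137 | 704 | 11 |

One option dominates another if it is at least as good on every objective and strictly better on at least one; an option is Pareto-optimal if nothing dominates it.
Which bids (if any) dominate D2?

D5, D6

D5: warranty 5≥4, duration 158≤165, price 700≤795, crew size 15≤15 — dominates D2.
D6: warranty 6≥4, duration 137≤165, price 704≤795, crew size 11≤15 — dominates D2.
Others (D1, D3, D4) are each worse than D2 on at least one objective.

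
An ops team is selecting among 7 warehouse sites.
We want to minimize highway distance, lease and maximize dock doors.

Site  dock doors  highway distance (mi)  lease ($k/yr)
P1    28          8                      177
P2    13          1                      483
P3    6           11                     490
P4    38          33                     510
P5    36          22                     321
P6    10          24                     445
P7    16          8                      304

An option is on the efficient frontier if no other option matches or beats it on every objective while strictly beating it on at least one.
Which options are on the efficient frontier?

P1, P2, P4, P5

P1: not dominated (best lease).
P2: not dominated (best highway distance).
P3: dominated by P1 (dock doors 28≥6, highway distance 8≤11, lease 177≤490).
P4: not dominated (best dock doors).
P5: not dominated.
P6: dominated by P1 (dock doors 28≥10, highway distance 8≤24, lease 177≤445).
P7: dominated by P1 (dock doors 28≥16, highway distance 8≤8, lease 177≤304).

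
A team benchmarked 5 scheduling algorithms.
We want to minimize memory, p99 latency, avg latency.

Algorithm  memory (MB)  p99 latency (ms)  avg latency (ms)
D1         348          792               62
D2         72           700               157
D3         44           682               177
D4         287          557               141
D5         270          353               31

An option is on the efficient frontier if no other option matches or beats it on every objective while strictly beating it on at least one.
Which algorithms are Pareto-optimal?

D2, D3, D5

D1: dominated by D5 (memory 270≤348, p99 latency 353≤792, avg latency 31≤62).
D2: not dominated.
D3: not dominated (best memory).
D4: dominated by D5 (memory 270≤287, p99 latency 353≤557, avg latency 31≤141).
D5: not dominated (best p99 latency).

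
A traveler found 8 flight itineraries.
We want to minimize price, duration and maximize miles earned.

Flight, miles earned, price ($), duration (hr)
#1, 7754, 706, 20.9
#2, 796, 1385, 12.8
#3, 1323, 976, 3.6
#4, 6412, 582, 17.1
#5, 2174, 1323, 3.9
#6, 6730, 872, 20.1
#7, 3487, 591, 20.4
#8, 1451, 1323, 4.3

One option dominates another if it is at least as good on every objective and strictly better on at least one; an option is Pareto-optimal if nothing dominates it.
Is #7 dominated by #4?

Yes

#4 vs #7: miles earned 6412≥3487, price 582≤591, duration 17.1≤20.4 — #4 is at least as good on every objective with at least one strict improvement.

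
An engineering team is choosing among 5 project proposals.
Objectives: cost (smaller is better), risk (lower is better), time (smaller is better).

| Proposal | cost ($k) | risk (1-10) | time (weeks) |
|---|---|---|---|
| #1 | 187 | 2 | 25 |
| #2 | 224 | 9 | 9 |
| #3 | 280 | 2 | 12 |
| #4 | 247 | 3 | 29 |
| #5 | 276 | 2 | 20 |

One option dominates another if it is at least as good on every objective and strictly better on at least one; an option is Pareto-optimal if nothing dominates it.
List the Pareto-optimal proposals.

#1: not dominated (best cost).
#2: not dominated (best time).
#3: not dominated.
#4: dominated by #1 (cost 187≤247, risk 2≤3, time 25≤29).
#5: not dominated.

#1, #2, #3, #5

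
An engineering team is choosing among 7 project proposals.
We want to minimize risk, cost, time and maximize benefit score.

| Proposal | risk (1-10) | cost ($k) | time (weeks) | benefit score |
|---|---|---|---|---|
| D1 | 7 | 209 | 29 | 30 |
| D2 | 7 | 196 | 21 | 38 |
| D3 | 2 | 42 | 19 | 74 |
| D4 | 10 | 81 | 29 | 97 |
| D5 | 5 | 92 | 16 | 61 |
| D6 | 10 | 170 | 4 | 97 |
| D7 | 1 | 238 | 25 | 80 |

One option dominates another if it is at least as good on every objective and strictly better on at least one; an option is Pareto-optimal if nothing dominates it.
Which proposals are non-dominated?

D3, D4, D5, D6, D7

D1: dominated by D2 (risk 7≤7, cost 196≤209, time 21≤29, benefit score 38≥30).
D2: dominated by D3 (risk 2≤7, cost 42≤196, time 19≤21, benefit score 74≥38).
D3: not dominated (best cost).
D4: not dominated.
D5: not dominated.
D6: not dominated (best time).
D7: not dominated (best risk).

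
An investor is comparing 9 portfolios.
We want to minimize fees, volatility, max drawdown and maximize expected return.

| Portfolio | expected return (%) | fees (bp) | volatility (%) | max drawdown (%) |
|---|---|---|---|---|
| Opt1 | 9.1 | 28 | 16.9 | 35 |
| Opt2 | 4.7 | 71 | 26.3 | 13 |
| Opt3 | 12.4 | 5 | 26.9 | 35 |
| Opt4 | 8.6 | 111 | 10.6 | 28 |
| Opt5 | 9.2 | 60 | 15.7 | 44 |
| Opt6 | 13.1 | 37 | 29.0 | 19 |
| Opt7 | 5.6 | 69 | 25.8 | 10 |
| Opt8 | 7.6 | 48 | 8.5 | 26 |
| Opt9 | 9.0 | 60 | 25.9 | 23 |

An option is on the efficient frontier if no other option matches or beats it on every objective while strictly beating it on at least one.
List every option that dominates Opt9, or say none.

none

Opt1: worse on max drawdown (35 vs 23).
Opt2: worse on expected return (4.7 vs 9.0).
Opt3: worse on volatility (26.9 vs 25.9).
Opt4: worse on expected return (8.6 vs 9.0).
Opt5: worse on max drawdown (44 vs 23).
Opt6: worse on volatility (29.0 vs 25.9).
Opt7: worse on expected return (5.6 vs 9.0).
Opt8: worse on expected return (7.6 vs 9.0).
No option dominates Opt9.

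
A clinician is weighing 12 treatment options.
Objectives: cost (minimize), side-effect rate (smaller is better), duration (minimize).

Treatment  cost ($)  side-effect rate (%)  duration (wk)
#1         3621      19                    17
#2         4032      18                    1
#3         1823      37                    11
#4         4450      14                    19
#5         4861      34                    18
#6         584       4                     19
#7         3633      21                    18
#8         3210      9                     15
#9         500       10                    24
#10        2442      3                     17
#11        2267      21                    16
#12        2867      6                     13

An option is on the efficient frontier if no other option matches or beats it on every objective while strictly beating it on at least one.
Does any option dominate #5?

#1 vs #5: cost 3621≤4861, side-effect rate 19≤34, duration 17≤18 — #1 is at least as good on every objective and strictly better on at least one, so #1 dominates #5.

Yes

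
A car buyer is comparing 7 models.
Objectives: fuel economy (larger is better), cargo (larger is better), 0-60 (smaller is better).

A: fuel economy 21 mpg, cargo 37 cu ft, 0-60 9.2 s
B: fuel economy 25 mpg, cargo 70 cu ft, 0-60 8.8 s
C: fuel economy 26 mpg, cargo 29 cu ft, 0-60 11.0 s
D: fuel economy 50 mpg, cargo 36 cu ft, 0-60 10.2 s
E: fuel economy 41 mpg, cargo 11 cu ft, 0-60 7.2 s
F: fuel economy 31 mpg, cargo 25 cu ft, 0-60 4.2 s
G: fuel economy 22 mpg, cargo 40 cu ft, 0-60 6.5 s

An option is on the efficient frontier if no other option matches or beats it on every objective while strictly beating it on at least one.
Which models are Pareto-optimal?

A: dominated by B (fuel economy 25≥21, cargo 70≥37, 0-60 8.8≤9.2).
B: not dominated (best cargo).
C: dominated by D (fuel economy 50≥26, cargo 36≥29, 0-60 10.2≤11.0).
D: not dominated (best fuel economy).
E: not dominated.
F: not dominated (best 0-60).
G: not dominated.

B, D, E, F, G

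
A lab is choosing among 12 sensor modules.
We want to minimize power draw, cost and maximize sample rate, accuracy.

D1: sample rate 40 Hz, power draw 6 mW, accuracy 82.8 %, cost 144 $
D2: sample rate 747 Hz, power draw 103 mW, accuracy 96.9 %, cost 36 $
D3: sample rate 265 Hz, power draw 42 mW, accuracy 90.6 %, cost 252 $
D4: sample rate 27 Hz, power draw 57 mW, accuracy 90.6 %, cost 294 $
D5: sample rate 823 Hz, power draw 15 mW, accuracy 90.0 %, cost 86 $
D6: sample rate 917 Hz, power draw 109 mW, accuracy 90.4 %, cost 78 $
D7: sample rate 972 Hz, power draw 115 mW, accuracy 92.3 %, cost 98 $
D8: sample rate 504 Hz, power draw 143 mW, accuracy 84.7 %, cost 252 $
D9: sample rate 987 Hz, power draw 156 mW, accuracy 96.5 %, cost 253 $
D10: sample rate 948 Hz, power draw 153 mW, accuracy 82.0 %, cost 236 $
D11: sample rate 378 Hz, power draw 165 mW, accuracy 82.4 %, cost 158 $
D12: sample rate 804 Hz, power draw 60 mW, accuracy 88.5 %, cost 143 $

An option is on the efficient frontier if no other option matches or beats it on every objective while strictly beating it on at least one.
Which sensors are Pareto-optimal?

D1, D2, D3, D5, D6, D7, D9

D1: not dominated (best power draw).
D2: not dominated (best accuracy).
D3: not dominated.
D4: dominated by D3 (sample rate 265≥27, power draw 42≤57, accuracy 90.6≥90.6, cost 252≤294).
D5: not dominated.
D6: not dominated.
D7: not dominated.
D8: dominated by D2 (sample rate 747≥504, power draw 103≤143, accuracy 96.9≥84.7, cost 36≤252).
D9: not dominated (best sample rate).
D10: dominated by D7 (sample rate 972≥948, power draw 115≤153, accuracy 92.3≥82.0, cost 98≤236).
D11: dominated by D2 (sample rate 747≥378, power draw 103≤165, accuracy 96.9≥82.4, cost 36≤158).
D12: dominated by D5 (sample rate 823≥804, power draw 15≤60, accuracy 90.0≥88.5, cost 86≤143).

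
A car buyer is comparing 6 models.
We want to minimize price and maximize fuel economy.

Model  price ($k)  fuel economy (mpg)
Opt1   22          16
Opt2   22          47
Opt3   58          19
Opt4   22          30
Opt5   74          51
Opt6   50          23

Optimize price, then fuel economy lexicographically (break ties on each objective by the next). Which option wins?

First minimize price: best is 22, kept {Opt1, Opt2, Opt4}.
Then maximize fuel economy: best is 47, kept {Opt2}.

Opt2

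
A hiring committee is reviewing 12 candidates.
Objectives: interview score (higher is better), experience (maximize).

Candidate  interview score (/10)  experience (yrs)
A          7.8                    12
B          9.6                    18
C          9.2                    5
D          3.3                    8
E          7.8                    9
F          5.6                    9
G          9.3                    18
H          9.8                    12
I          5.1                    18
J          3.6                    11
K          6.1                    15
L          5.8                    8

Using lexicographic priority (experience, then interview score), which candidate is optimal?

First maximize experience: best is 18, kept {B, G, I}.
Then maximize interview score: best is 9.6, kept {B}.

B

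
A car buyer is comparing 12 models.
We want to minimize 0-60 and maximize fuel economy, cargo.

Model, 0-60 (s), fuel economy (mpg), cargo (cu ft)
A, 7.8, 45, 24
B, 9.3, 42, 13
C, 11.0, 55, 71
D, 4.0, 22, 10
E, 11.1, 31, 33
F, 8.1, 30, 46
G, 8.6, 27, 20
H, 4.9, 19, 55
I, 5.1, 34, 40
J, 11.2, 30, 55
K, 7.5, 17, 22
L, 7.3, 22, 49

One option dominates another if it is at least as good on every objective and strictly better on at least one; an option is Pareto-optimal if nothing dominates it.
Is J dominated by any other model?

C vs J: 0-60 11.0≤11.2, fuel economy 55≥30, cargo 71≥55 — C is at least as good on every objective and strictly better on at least one, so C dominates J.

Yes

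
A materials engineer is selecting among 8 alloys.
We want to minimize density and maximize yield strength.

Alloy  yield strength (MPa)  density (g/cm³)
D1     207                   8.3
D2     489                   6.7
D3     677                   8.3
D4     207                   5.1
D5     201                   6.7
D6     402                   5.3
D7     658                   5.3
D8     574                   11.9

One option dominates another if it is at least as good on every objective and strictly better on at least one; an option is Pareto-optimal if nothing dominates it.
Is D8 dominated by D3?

Yes

D3 vs D8: yield strength 677≥574, density 8.3≤11.9 — D3 is at least as good on every objective with at least one strict improvement.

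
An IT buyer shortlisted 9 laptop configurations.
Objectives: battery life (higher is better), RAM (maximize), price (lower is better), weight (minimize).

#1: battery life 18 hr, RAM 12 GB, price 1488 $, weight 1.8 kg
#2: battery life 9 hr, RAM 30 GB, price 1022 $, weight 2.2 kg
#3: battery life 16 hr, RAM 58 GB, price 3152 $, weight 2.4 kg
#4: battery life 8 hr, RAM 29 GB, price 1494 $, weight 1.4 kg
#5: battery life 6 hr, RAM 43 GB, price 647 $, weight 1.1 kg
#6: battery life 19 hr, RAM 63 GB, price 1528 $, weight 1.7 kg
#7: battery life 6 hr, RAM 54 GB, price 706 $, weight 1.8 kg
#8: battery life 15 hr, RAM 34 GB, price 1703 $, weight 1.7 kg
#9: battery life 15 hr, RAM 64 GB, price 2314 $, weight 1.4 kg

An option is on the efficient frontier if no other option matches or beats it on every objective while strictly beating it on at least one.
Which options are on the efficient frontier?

#1, #2, #4, #5, #6, #7, #9

#1: not dominated.
#2: not dominated.
#3: dominated by #6 (battery life 19≥16, RAM 63≥58, price 1528≤3152, weight 1.7≤2.4).
#4: not dominated.
#5: not dominated (best price).
#6: not dominated (best battery life).
#7: not dominated.
#8: dominated by #6 (battery life 19≥15, RAM 63≥34, price 1528≤1703, weight 1.7≤1.7).
#9: not dominated (best RAM).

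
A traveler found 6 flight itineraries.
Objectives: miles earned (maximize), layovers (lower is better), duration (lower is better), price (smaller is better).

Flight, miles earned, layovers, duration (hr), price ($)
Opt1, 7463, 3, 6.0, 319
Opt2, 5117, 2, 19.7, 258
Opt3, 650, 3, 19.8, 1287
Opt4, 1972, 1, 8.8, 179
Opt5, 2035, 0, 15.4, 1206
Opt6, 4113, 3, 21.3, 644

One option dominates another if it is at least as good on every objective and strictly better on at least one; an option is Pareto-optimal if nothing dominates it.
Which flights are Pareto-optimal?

Opt1, Opt2, Opt4, Opt5

Opt1: not dominated (best miles earned).
Opt2: not dominated.
Opt3: dominated by Opt1 (miles earned 7463≥650, layovers 3≤3, duration 6.0≤19.8, price 319≤1287).
Opt4: not dominated (best price).
Opt5: not dominated (best layovers).
Opt6: dominated by Opt1 (miles earned 7463≥4113, layovers 3≤3, duration 6.0≤21.3, price 319≤644).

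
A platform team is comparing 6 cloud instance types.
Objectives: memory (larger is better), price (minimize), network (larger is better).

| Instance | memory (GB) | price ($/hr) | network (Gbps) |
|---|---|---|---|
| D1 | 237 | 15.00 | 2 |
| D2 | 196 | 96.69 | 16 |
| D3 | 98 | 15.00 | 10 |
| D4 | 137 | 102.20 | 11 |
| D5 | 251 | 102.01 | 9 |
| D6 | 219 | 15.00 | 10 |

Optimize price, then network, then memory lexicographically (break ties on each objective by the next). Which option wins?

First minimize price: best is 15.00, kept {D1, D3, D6}.
Then maximize network: best is 10, kept {D3, D6}.
Then maximize memory: best is 219, kept {D6}.

D6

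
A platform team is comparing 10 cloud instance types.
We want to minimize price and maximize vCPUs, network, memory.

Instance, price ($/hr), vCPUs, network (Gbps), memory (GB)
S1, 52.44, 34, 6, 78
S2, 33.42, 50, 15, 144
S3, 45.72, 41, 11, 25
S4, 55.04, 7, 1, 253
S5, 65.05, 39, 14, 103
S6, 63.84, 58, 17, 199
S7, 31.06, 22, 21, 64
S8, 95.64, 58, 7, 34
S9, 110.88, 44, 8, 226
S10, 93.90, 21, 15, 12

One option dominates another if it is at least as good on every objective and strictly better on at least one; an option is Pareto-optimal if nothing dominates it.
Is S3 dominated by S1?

No

S1 vs S3: S1 is worse on price (52.44 vs 45.72), so it does not dominate S3.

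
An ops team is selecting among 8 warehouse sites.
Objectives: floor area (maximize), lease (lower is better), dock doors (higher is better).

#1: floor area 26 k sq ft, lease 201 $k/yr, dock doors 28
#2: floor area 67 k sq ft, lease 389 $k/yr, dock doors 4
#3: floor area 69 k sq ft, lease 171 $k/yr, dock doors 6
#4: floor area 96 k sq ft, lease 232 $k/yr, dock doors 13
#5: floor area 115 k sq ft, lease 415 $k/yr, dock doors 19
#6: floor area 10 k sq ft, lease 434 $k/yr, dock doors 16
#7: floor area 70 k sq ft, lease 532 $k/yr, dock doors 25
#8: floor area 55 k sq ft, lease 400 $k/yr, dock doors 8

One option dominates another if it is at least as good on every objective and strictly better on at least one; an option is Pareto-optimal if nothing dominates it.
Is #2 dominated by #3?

Yes

#3 vs #2: floor area 69≥67, lease 171≤389, dock doors 6≥4 — #3 is at least as good on every objective with at least one strict improvement.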